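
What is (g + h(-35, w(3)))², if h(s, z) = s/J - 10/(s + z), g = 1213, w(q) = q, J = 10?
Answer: 374693449/256 ≈ 1.4636e+6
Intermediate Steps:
h(s, z) = -10/(s + z) + s/10 (h(s, z) = s/10 - 10/(s + z) = -10/(s + z) + s/10)
(g + h(-35, w(3)))² = (1213 + (-100 + (-35)² - 35*3)/(10*(-35 + 3)))² = (1213 + (⅒)*(-100 + 1225 - 105)/(-32))² = (1213 + (⅒)*(-1/32)*1020)² = (1213 - 51/16)² = (19357/16)² = 374693449/256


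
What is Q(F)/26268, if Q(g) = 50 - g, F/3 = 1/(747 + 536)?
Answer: 64147/33701844 ≈ 0.0019034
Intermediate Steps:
F = 3/1283 (F = 3/(747 + 536) = 3/1283 ≈ 0.0023383)
Q(F)/26268 = (50 - 1*3/1283)/26268 = (50 - 3/1283)*(1/26268) = (64147/1283)*(1/26268) = 64147/33701844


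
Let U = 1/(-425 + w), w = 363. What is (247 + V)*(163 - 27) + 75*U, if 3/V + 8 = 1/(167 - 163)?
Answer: 2079365/62 ≈ 33538.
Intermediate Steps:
V = -12/31 (V = 3/(-8 + 1/(167 - 163)) = 3/(-8 + 1/4) = 3/(-8 + ¼) = 3/(-31/4) = 3*(-4/31) = -12/31 ≈ -0.38710)
U = -1/62 (U = 1/(-425 + 363) = 1/(-62) = -1/62 ≈ -0.016129)
(247 + V)*(163 - 27) + 75*U = (247 - 12/31)*(163 - 27) + 75*(-1/62) = (7645/31)*136 - 75/62 = 1039720/31 - 75/62 = 2079365/62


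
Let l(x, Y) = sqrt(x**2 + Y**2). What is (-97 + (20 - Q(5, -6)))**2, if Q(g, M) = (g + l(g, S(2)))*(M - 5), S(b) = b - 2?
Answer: 1089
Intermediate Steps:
S(b) = -2 + b
l(x, Y) = sqrt(Y**2 + x**2)
Q(g, M) = (-5 + M)*(g + sqrt(g**2)) (Q(g, M) = (g + sqrt((-2 + 2)**2 + g**2))*(M - 5) = (g + sqrt(0**2 + g**2))*(-5 + M) = (g + sqrt(0 + g**2))*(-5 + M) = (g + sqrt(g**2))*(-5 + M) = (-5 + M)*(g + sqrt(g**2)))
(-97 + (20 - Q(5, -6)))**2 = (-97 + (20 - (-5*5 - 5*sqrt(5**2) - 6*5 - 6*sqrt(5**2))))**2 = (-97 + (20 - (-25 - 5*sqrt(25) - 30 - 6*sqrt(25))))**2 = (-97 + (20 - (-25 - 5*5 - 30 - 6*5)))**2 = (-97 + (20 - (-25 - 25 - 30 - 30)))**2 = (-97 + (20 - 1*(-110)))**2 = (-97 + (20 + 110))**2 = (-97 + 130)**2 = 33**2 = 1089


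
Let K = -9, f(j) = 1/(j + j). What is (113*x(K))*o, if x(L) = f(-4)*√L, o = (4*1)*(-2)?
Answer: 339*I ≈ 339.0*I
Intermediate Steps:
f(j) = 1/(2*j)
o = -8 (o = 4*(-2) = -8)
x(L) = -√L/8 (x(L) = ((½)/(-4))*√L = ((½)*(-¼))*√L = -√L/8)
(113*x(K))*o = (113*(-3*I/8))*(-8) = -339*I/8*(-8) = 339*I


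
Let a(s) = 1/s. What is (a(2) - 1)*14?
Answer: -7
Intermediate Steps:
a(s) = 1/s
(a(2) - 1)*14 = (1/2 - 1)*14 = (½ - 1)*14 = -½*14 = -7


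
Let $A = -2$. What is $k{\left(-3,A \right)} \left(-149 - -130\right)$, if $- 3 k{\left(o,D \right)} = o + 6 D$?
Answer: $-95$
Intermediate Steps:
$k{\left(o,D \right)} = - 2 D - \frac{o}{3}$ ($k{\left(o,D \right)} = - \frac{o + 6 D}{3} = - 2 D - \frac{o}{3}$)
$k{\left(-3,A \right)} \left(-149 - -130\right) = \left(\left(-2\right) \left(-2\right) - -1\right) \left(-149 - -130\right) = \left(4 + 1\right) \left(-149 + 130\right) = 5 \left(-19\right) = -95$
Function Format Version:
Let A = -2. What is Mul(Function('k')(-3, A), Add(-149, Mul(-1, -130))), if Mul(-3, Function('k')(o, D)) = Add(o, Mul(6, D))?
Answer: -95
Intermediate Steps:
Function('k')(o, D) = Add(Mul(-2, D), Mul(Rational(-1, 3), o)) (Function('k')(o, D) = Mul(Rational(-1, 3), Add(o, Mul(6, D))) = Add(Mul(-2, D), Mul(Rational(-1, 3), o)))
Mul(Function('k')(-3, A), Add(-149, Mul(-1, -130))) = Mul(Add(Mul(-2, -2), Mul(Rational(-1, 3), -3)), Add(-149, Mul(-1, -130))) = Mul(Add(4, 1), Add(-149, 130)) = Mul(5, -19) = -95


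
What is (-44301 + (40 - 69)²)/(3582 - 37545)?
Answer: 43460/33963 ≈ 1.2796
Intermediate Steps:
(-44301 + (40 - 69)²)/(3582 - 37545) = (-44301 + (-29)²)/(-33963) = (-44301 + 841)*(-1/33963) = -43460*(-1/33963) = 43460/33963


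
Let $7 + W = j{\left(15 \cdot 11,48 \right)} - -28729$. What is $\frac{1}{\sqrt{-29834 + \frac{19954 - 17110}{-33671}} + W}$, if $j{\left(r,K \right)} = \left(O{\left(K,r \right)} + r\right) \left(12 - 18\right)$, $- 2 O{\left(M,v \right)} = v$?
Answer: $\frac{950431317}{26828829328417} - \frac{i \sqrt{33823982774318}}{26828829328417} \approx 3.5426 \cdot 10^{-5} - 2.1678 \cdot 10^{-7} i$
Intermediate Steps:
$O{\left(M,v \right)} = - \frac{v}{2}$
$j{\left(r,K \right)} = - 3 r$ ($j{\left(r,K \right)} = \left(- \frac{r}{2} + r\right) \left(12 - 18\right) = \frac{r}{2} \left(-6\right) = - 3 r$)
$W = 28227$ ($W = -7 - \left(-28729 + 3 \cdot 15 \cdot 11\right) = -7 + \left(\left(-3\right) 165 + 28729\right) = -7 + \left(-495 + 28729\right) = -7 + 28234 = 28227$)
$\frac{1}{\sqrt{-29834 + \frac{19954 - 17110}{-33671}} + W} = \frac{1}{\sqrt{-29834 + \frac{19954 - 17110}{-33671}} + 28227} = \frac{1}{\sqrt{-29834 + \left(19954 - 17110\right) \left(- \frac{1}{33671}\right)} + 28227} = \frac{1}{\sqrt{-29834 + 2844 \left(- \frac{1}{33671}\right)} + 28227} = \frac{1}{\sqrt{-29834 - \frac{2844}{33671}} + 28227} = \frac{1}{\sqrt{- \frac{1004543458}{33671}} + 28227} = \frac{1}{\frac{i \sqrt{33823982774318}}{33671} + 28227} = \frac{1}{28227 + \frac{i \sqrt{33823982774318}}{33671}}$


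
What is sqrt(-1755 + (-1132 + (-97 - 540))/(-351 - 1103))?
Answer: I*sqrt(3707701454)/1454 ≈ 41.878*I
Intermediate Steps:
sqrt(-1755 + (-1132 + (-97 - 540))/(-351 - 1103)) = sqrt(-1755 + (-1132 - 637)/(-1454)) = sqrt(-1755 - 1769*(-1/1454)) = sqrt(-1755 + 1769/1454) = sqrt(-2550001/1454) = I*sqrt(3707701454)/1454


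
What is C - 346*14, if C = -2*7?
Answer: -4858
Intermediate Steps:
C = -14
C - 346*14 = -14 - 346*14 = -14 - 4844 = -4858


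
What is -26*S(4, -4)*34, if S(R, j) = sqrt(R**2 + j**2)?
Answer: -3536*sqrt(2) ≈ -5000.7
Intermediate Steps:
-26*S(4, -4)*34 = -26*sqrt(4**2 + (-4)**2)*34 = -26*sqrt(16 + 16)*34 = -104*sqrt(2)*34 = -3536*sqrt(2)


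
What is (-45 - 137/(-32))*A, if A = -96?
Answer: 3909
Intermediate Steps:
(-45 - 137/(-32))*A = (-45 - 137/(-32))*(-96) = (-45 - 137*(-1/32))*(-96) = (-45 + 137/32)*(-96) = -1303/32*(-96) = 3909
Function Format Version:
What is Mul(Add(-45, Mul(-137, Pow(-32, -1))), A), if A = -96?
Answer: 3909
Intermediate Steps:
Mul(Add(-45, Mul(-137, Pow(-32, -1))), A) = Mul(Add(-45, Mul(-137, Pow(-32, -1))), -96) = Mul(Add(-45, Mul(-137, Rational(-1, 32))), -96) = Mul(Add(-45, Rational(137, 32)), -96) = Mul(Rational(-1303, 32), -96) = 3909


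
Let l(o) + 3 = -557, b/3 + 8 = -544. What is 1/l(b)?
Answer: -1/560 ≈ -0.0017857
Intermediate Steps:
b = -1656 (b = -24 + 3*(-544) = -24 - 1632 = -1656)
l(o) = -560 (l(o) = -3 - 557 = -560)
1/l(b) = 1/(-560) = -1/560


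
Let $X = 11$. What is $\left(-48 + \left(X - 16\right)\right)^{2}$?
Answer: $2809$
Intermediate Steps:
$\left(-48 + \left(X - 16\right)\right)^{2} = \left(-48 + \left(11 - 16\right)\right)^{2} = \left(-48 - 5\right)^{2} = \left(-53\right)^{2} = 2809$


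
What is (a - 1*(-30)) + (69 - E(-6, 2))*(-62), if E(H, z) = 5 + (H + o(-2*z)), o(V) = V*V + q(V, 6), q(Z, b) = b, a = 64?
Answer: -2882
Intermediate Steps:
o(V) = 6 + V² (o(V) = V*V + 6 = V² + 6 = 6 + V²)
E(H, z) = 11 + H + 4*z² (E(H, z) = 5 + (H + (6 + (-2*z)²)) = 5 + (H + (6 + 4*z²)) = 5 + (6 + H + 4*z²) = 11 + H + 4*z²)
(a - 1*(-30)) + (69 - E(-6, 2))*(-62) = (64 - 1*(-30)) + (69 - (11 - 6 + 4*2²))*(-62) = (64 + 30) + (69 - (11 - 6 + 4*4))*(-62) = 94 + (69 - (11 - 6 + 16))*(-62) = 94 + (69 - 1*21)*(-62) = 94 + (69 - 21)*(-62) = 94 + 48*(-62) = 94 - 2976 = -2882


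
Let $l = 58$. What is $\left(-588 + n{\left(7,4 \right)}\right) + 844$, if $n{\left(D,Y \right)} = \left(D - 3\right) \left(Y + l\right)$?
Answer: $504$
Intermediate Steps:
$n{\left(D,Y \right)} = \left(-3 + D\right) \left(58 + Y\right)$ ($n{\left(D,Y \right)} = \left(D - 3\right) \left(Y + 58\right) = \left(-3 + D\right) \left(58 + Y\right)$)
$\left(-588 + n{\left(7,4 \right)}\right) + 844 = \left(-588 + \left(-174 - 12 + 58 \cdot 7 + 7 \cdot 4\right)\right) + 844 = \left(-588 + \left(-174 - 12 + 406 + 28\right)\right) + 844 = \left(-588 + 248\right) + 844 = -340 + 844 = 504$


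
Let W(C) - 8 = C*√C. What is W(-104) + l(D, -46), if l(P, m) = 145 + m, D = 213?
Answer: 107 - 208*I*√26 ≈ 107.0 - 1060.6*I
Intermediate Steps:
W(C) = 8 + C^(3/2) (W(C) = 8 + C*√C = 8 + C^(3/2))
W(-104) + l(D, -46) = (8 + (-104)^(3/2)) + (145 - 46) = (8 - 208*I*√26) + 99 = 107 - 208*I*√26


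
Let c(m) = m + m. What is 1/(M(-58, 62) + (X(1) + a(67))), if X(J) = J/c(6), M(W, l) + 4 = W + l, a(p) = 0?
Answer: 12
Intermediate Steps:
M(W, l) = -4 + W + l (M(W, l) = -4 + (W + l) = -4 + W + l)
c(m) = 2*m
X(J) = J/12 (X(J) = J/((2*6)) = J/12)
1/(M(-58, 62) + (X(1) + a(67))) = 1/((-4 - 58 + 62) + ((1/12)*1 + 0)) = 1/(0 + (1/12 + 0)) = 1/(0 + 1/12) = 1/(1/12) = 12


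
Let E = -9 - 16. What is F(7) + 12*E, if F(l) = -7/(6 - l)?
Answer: -293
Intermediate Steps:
E = -25
F(7) + 12*E = 7/(-6 + 7) + 12*(-25) = 7/1 - 300 = 7*1 - 300 = 7 - 300 = -293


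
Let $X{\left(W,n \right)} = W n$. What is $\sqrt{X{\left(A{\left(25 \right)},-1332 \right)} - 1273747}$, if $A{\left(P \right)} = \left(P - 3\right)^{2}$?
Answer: $i \sqrt{1918435} \approx 1385.1 i$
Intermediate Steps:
$A{\left(P \right)} = \left(-3 + P\right)^{2}$
$\sqrt{X{\left(A{\left(25 \right)},-1332 \right)} - 1273747} = \sqrt{\left(-3 + 25\right)^{2} \left(-1332\right) - 1273747} = \sqrt{22^{2} \left(-1332\right) - 1273747} = \sqrt{484 \left(-1332\right) - 1273747} = \sqrt{-644688 - 1273747} = \sqrt{-1918435} = i \sqrt{1918435}$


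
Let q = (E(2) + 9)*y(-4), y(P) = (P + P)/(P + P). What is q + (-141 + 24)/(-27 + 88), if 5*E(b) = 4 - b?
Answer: 2282/305 ≈ 7.4820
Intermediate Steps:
E(b) = ⅘ - b/5 (E(b) = (4 - b)/5 = ⅘ - b/5)
y(P) = 1 (y(P) = (2*P)/((2*P)) = (2*P)*(1/(2*P)) = 1)
q = 47/5 (q = ((⅘ - ⅕*2) + 9)*1 = ((⅘ - ⅖) + 9)*1 = (⅖ + 9)*1 = (47/5)*1 = 47/5 ≈ 9.4000)
q + (-141 + 24)/(-27 + 88) = 47/5 + (-141 + 24)/(-27 + 88) = 47/5 - 117/61 = 2282/305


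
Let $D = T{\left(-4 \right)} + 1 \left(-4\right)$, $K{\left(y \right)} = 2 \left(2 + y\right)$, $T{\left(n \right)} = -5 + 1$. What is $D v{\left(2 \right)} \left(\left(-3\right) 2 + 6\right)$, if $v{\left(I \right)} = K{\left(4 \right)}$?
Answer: $0$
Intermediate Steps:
$T{\left(n \right)} = -4$
$K{\left(y \right)} = 4 + 2 y$
$v{\left(I \right)} = 12$ ($v{\left(I \right)} = 4 + 2 \cdot 4 = 4 + 8 = 12$)
$D = -8$ ($D = -4 + 1 \left(-4\right) = -4 - 4 = -8$)
$D v{\left(2 \right)} \left(\left(-3\right) 2 + 6\right) = \left(-8\right) 12 \left(\left(-3\right) 2 + 6\right) = - 96 \left(-6 + 6\right) = \left(-96\right) 0 = 0$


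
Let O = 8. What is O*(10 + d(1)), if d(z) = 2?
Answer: 96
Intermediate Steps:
O*(10 + d(1)) = 8*(10 + 2) = 8*12 = 96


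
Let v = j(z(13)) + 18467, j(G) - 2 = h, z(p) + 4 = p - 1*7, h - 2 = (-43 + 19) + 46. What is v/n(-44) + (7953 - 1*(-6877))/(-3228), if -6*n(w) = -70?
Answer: 89283581/56490 ≈ 1580.5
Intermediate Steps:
n(w) = 35/3 (n(w) = -⅙*(-70) = 35/3)
h = 24 (h = 2 + ((-43 + 19) + 46) = 2 + (-24 + 46) = 2 + 22 = 24)
z(p) = -11 + p (z(p) = -4 + (p - 1*7) = -4 + (p - 7) = -4 + (-7 + p) = -11 + p)
j(G) = 26 (j(G) = 2 + 24 = 26)
v = 18493 (v = 26 + 18467 = 18493)
v/n(-44) + (7953 - 1*(-6877))/(-3228) = 18493/(35/3) + (7953 - 1*(-6877))/(-3228) = 18493*(3/35) + (7953 + 6877)*(-1/3228) = 55479/35 + 14830*(-1/3228) = 55479/35 - 7415/1614 = 89283581/56490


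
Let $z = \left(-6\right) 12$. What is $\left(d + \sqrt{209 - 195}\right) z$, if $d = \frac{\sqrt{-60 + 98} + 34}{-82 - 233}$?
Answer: $\frac{272}{35} - 72 \sqrt{14} + \frac{8 \sqrt{38}}{35} \approx -260.22$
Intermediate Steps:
$d = - \frac{34}{315} - \frac{\sqrt{38}}{315}$ ($d = \frac{\sqrt{38} + 34}{-315} = \left(34 + \sqrt{38}\right) \left(- \frac{1}{315}\right) = - \frac{34}{315} - \frac{\sqrt{38}}{315} \approx -0.12751$)
$z = -72$
$\left(d + \sqrt{209 - 195}\right) z = \left(\left(- \frac{34}{315} - \frac{\sqrt{38}}{315}\right) + \sqrt{209 - 195}\right) \left(-72\right) = \left(\left(- \frac{34}{315} - \frac{\sqrt{38}}{315}\right) + \sqrt{14}\right) \left(-72\right) = \left(- \frac{34}{315} + \sqrt{14} - \frac{\sqrt{38}}{315}\right) \left(-72\right) = \frac{272}{35} - 72 \sqrt{14} + \frac{8 \sqrt{38}}{35}$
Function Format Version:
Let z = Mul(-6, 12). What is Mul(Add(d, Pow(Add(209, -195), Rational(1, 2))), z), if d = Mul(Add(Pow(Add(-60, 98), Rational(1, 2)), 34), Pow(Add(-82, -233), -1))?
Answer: Add(Rational(272, 35), Mul(-72, Pow(14, Rational(1, 2))), Mul(Rational(8, 35), Pow(38, Rational(1, 2)))) ≈ -260.22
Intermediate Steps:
d = Add(Rational(-34, 315), Mul(Rational(-1, 315), Pow(38, Rational(1, 2)))) (d = Mul(Add(Pow(38, Rational(1, 2)), 34), Pow(-315, -1)) = Mul(Add(34, Pow(38, Rational(1, 2))), Rational(-1, 315)) = Add(Rational(-34, 315), Mul(Rational(-1, 315), Pow(38, Rational(1, 2)))) ≈ -0.12751)
z = -72
Mul(Add(d, Pow(Add(209, -195), Rational(1, 2))), z) = Mul(Add(Add(Rational(-34, 315), Mul(Rational(-1, 315), Pow(38, Rational(1, 2)))), Pow(Add(209, -195), Rational(1, 2))), -72) = Mul(Add(Add(Rational(-34, 315), Mul(Rational(-1, 315), Pow(38, Rational(1, 2)))), Pow(14, Rational(1, 2))), -72) = Mul(Add(Rational(-34, 315), Pow(14, Rational(1, 2)), Mul(Rational(-1, 315), Pow(38, Rational(1, 2)))), -72) = Add(Rational(272, 35), Mul(-72, Pow(14, Rational(1, 2))), Mul(Rational(8, 35), Pow(38, Rational(1, 2))))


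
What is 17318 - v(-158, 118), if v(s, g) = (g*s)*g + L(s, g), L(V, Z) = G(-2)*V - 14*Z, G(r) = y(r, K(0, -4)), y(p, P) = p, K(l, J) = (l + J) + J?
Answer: 2218646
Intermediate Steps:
K(l, J) = l + 2*J (K(l, J) = (J + l) + J = l + 2*J)
G(r) = r
L(V, Z) = -14*Z - 2*V (L(V, Z) = -2*V - 14*Z = -14*Z - 2*V)
v(s, g) = -14*g - 2*s + s*g**2 (v(s, g) = (g*s)*g + (-14*g - 2*s) = s*g**2 + (-14*g - 2*s) = -14*g - 2*s + s*g**2)
17318 - v(-158, 118) = 17318 - (-14*118 - 2*(-158) - 158*118**2) = 17318 - (-1652 + 316 - 158*13924) = 17318 - (-1652 + 316 - 2199992) = 17318 - 1*(-2201328) = 17318 + 2201328 = 2218646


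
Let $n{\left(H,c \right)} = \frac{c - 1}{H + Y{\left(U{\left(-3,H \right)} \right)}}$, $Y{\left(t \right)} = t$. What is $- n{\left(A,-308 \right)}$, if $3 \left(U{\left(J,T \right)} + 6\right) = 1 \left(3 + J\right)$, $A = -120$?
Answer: $- \frac{103}{42} \approx -2.4524$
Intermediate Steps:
$U{\left(J,T \right)} = -5 + \frac{J}{3}$ ($U{\left(J,T \right)} = -6 + \frac{1 \left(3 + J\right)}{3} = -6 + \frac{3 + J}{3} = -6 + \left(1 + \frac{J}{3}\right) = -5 + \frac{J}{3}$)
$n{\left(H,c \right)} = \frac{-1 + c}{-6 + H}$ ($n{\left(H,c \right)} = \frac{c - 1}{H + \left(-5 + \frac{1}{3} \left(-3\right)\right)} = \frac{-1 + c}{H - 6} = \frac{-1 + c}{-6 + H}$)
$- n{\left(A,-308 \right)} = - \frac{-1 - 308}{-6 - 120} = - \frac{-309}{-126} = - \frac{\left(-1\right) \left(-309\right)}{126} = \left(-1\right) \frac{103}{42} = - \frac{103}{42}$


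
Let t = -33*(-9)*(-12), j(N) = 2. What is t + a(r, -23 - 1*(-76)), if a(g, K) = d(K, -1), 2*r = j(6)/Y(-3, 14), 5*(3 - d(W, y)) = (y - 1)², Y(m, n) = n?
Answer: -17809/5 ≈ -3561.8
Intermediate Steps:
d(W, y) = 3 - (-1 + y)²/5 (d(W, y) = 3 - (y - 1)²/5 = 3 - (-1 + y)²/5)
r = 1/14 (r = (2/14)/2 = (2*(1/14))/2 = (½)*(⅐) = 1/14 ≈ 0.071429)
a(g, K) = 11/5 (a(g, K) = 3 - (-1 - 1)²/5 = 3 - ⅕*(-2)² = 3 - ⅕*4 = 3 - ⅘ = 11/5)
t = -3564 (t = 297*(-12) = -3564)
t + a(r, -23 - 1*(-76)) = -3564 + 11/5 = -17809/5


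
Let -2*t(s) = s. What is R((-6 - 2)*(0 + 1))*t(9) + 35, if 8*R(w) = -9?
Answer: 641/16 ≈ 40.063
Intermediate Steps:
t(s) = -s/2
R(w) = -9/8 (R(w) = (⅛)*(-9) = -9/8)
R((-6 - 2)*(0 + 1))*t(9) + 35 = -(-9)*9/16 + 35 = -9/8*(-9/2) + 35 = 81/16 + 35 = 641/16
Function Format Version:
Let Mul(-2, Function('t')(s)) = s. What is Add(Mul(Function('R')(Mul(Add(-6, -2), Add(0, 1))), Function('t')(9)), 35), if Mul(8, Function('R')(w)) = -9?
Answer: Rational(641, 16) ≈ 40.063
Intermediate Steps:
Function('t')(s) = Mul(Rational(-1, 2), s)
Function('R')(w) = Rational(-9, 8) (Function('R')(w) = Mul(Rational(1, 8), -9) = Rational(-9, 8))
Add(Mul(Function('R')(Mul(Add(-6, -2), Add(0, 1))), Function('t')(9)), 35) = Add(Mul(Rational(-9, 8), Mul(Rational(-1, 2), 9)), 35) = Add(Mul(Rational(-9, 8), Rational(-9, 2)), 35) = Add(Rational(81, 16), 35) = Rational(641, 16)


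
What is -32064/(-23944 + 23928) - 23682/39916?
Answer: 39983991/19958 ≈ 2003.4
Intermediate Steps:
-32064/(-23944 + 23928) - 23682/39916 = -32064/(-16) - 23682*1/39916 = -32064*(-1/16) - 11841/19958 = 2004 - 11841/19958 = 39983991/19958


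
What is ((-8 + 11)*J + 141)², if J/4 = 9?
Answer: 62001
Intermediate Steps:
J = 36 (J = 4*9 = 36)
((-8 + 11)*J + 141)² = ((-8 + 11)*36 + 141)² = (3*36 + 141)² = (108 + 141)² = 249² = 62001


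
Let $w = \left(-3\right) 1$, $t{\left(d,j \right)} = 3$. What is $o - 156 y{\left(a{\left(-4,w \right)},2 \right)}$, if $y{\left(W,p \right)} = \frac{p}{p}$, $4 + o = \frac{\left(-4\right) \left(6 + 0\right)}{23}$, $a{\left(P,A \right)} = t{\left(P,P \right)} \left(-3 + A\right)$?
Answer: $- \frac{3704}{23} \approx -161.04$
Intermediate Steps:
$w = -3$
$a{\left(P,A \right)} = -9 + 3 A$ ($a{\left(P,A \right)} = 3 \left(-3 + A\right) = -9 + 3 A$)
$o = - \frac{116}{23}$ ($o = -4 + \frac{\left(-4\right) \left(6 + 0\right)}{23} = -4 + \left(-4\right) 6 \cdot \frac{1}{23} = -4 - \frac{24}{23} = - \frac{116}{23} \approx -5.0435$)
$y{\left(W,p \right)} = 1$
$o - 156 y{\left(a{\left(-4,w \right)},2 \right)} = - \frac{116}{23} - 156 = - \frac{3704}{23}$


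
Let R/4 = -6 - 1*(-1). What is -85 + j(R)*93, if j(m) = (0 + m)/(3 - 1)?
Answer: -1015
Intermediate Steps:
R = -20 (R = 4*(-6 - 1*(-1)) = 4*(-6 + 1) = 4*(-5) = -20)
j(m) = m/2
-85 + j(R)*93 = -85 + ((1/2)*(-20))*93 = -85 - 10*93 = -85 - 930 = -1015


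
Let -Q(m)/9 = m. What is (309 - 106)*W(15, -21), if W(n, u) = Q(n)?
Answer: -27405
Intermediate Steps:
Q(m) = -9*m
W(n, u) = -9*n
(309 - 106)*W(15, -21) = (309 - 106)*(-9*15) = 203*(-135) = -27405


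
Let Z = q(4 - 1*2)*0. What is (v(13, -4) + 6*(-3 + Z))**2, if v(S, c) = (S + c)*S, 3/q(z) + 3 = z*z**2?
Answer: 9801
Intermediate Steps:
q(z) = 3/(-3 + z**3) (q(z) = 3/(-3 + z*z**2) = 3/(-3 + z**3))
v(S, c) = S*(S + c)
Z = 0 (Z = (3/(-3 + (4 - 1*2)**3))*0 = (3/(-3 + (4 - 2)**3))*0 = (3/(-3 + 2**3))*0 = (3/(-3 + 8))*0 = (3/5)*0 = 0)
(v(13, -4) + 6*(-3 + Z))**2 = (13*(13 - 4) + 6*(-3 + 0))**2 = (13*9 + 6*(-3))**2 = (117 - 18)**2 = 99**2 = 9801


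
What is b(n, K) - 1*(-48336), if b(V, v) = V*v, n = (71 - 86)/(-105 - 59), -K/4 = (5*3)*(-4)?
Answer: 1982676/41 ≈ 48358.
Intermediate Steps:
K = 240 (K = -4*5*3*(-4) = -60*(-4) = -4*(-60) = 240)
n = 15/164 (n = -15/(-164) = -15*(-1/164) = 15/164 ≈ 0.091463)
b(n, K) - 1*(-48336) = (15/164)*240 - 1*(-48336) = 900/41 + 48336 = 1982676/41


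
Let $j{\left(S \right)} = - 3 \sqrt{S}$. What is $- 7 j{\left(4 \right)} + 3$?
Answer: $45$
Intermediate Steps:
$- 7 j{\left(4 \right)} + 3 = - 7 \left(- 3 \sqrt{4}\right) + 3 = - 7 \left(\left(-3\right) 2\right) + 3 = \left(-7\right) \left(-6\right) + 3 = 42 + 3 = 45$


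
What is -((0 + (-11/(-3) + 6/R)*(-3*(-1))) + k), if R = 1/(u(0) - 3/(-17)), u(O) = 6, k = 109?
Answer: -3930/17 ≈ -231.18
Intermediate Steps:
R = 17/105 (R = 1/(6 - 3/(-17)) = 1/(6 - 3*(-1/17)) = 1/(6 + 3/17) = 1/(105/17) = 17/105 ≈ 0.16190)
-((0 + (-11/(-3) + 6/R)*(-3*(-1))) + k) = -((0 + (-11/(-3) + 6/(17/105))*(-3*(-1))) + 109) = -((0 + (-11*(-1/3) + 6*(105/17))*3) + 109) = -((0 + (11/3 + 630/17)*3) + 109) = -((0 + (2077/51)*3) + 109) = -((0 + 2077/17) + 109) = -(2077/17 + 109) = -1*3930/17 = -3930/17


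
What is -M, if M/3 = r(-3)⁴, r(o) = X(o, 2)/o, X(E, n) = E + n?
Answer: -1/27 ≈ -0.037037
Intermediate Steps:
r(o) = (2 + o)/o (r(o) = (o + 2)/o = (2 + o)/o)
M = 1/27 (M = 3*((2 - 3)/(-3))⁴ = 3*(-⅓*(-1))⁴ = 3*(⅓)⁴ = 3*(1/81) = 1/27 ≈ 0.037037)
-M = -1*1/27 = -1/27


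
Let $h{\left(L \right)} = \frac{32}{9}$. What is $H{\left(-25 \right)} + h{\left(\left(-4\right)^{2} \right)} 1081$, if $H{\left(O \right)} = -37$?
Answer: $\frac{34259}{9} \approx 3806.6$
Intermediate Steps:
$h{\left(L \right)} = \frac{32}{9}$ ($h{\left(L \right)} = 32 \cdot \frac{1}{9} = \frac{32}{9}$)
$H{\left(-25 \right)} + h{\left(\left(-4\right)^{2} \right)} 1081 = -37 + \frac{32}{9} \cdot 1081 = -37 + \frac{34592}{9} = \frac{34259}{9}$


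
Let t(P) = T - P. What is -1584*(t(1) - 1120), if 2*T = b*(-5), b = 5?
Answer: 1795464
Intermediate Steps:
T = -25/2 (T = (5*(-5))/2 = (½)*(-25) = -25/2 ≈ -12.500)
t(P) = -25/2 - P
-1584*(t(1) - 1120) = -1584*((-25/2 - 1*1) - 1120) = -1584*((-25/2 - 1) - 1120) = -1584*(-27/2 - 1120) = -1584*(-2267/2) = 1795464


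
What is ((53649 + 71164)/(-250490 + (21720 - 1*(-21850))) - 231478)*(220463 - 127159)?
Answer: -558629155658899/25865 ≈ -2.1598e+10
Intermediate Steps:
((53649 + 71164)/(-250490 + (21720 - 1*(-21850))) - 231478)*(220463 - 127159) = (124813/(-250490 + (21720 + 21850)) - 231478)*93304 = (124813/(-250490 + 43570) - 231478)*93304 = (124813/(-206920) - 231478)*93304 = (124813*(-1/206920) - 231478)*93304 = (-124813/206920 - 231478)*93304 = -47897552573/206920*93304 = -558629155658899/25865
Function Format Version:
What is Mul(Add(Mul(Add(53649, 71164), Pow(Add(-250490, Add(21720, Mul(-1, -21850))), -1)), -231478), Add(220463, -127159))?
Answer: Rational(-558629155658899, 25865) ≈ -2.1598e+10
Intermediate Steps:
Mul(Add(Mul(Add(53649, 71164), Pow(Add(-250490, Add(21720, Mul(-1, -21850))), -1)), -231478), Add(220463, -127159)) = Mul(Add(Mul(124813, Pow(Add(-250490, Add(21720, 21850)), -1)), -231478), 93304) = Mul(Add(Mul(124813, Pow(Add(-250490, 43570), -1)), -231478), 93304) = Mul(Add(Mul(124813, Pow(-206920, -1)), -231478), 93304) = Mul(Add(Mul(124813, Rational(-1, 206920)), -231478), 93304) = Mul(Add(Rational(-124813, 206920), -231478), 93304) = Mul(Rational(-47897552573, 206920), 93304) = Rational(-558629155658899, 25865)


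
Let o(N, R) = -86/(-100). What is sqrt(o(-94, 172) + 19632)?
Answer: sqrt(1963286)/10 ≈ 140.12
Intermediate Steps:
o(N, R) = 43/50 (o(N, R) = -86*(-1/100) = 43/50)
sqrt(o(-94, 172) + 19632) = sqrt(43/50 + 19632) = sqrt(981643/50) = sqrt(1963286)/10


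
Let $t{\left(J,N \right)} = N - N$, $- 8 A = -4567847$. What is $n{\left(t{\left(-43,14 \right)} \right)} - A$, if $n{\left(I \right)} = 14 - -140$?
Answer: $- \frac{4566615}{8} \approx -5.7083 \cdot 10^{5}$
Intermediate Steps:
$A = \frac{4567847}{8}$ ($A = \left(- \frac{1}{8}\right) \left(-4567847\right) = \frac{4567847}{8} \approx 5.7098 \cdot 10^{5}$)
$t{\left(J,N \right)} = 0$
$n{\left(I \right)} = 154$ ($n{\left(I \right)} = 14 + 140 = 154$)
$n{\left(t{\left(-43,14 \right)} \right)} - A = 154 - \frac{4567847}{8} = - \frac{4566615}{8}$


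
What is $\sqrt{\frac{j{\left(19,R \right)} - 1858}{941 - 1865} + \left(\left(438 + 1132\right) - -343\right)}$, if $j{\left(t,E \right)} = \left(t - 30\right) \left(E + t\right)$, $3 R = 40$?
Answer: $\frac{\sqrt{408829729}}{462} \approx 43.765$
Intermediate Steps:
$R = \frac{40}{3}$ ($R = \frac{1}{3} \cdot 40 = \frac{40}{3} \approx 13.333$)
$j{\left(t,E \right)} = \left(-30 + t\right) \left(E + t\right)$
$\sqrt{\frac{j{\left(19,R \right)} - 1858}{941 - 1865} + \left(\left(438 + 1132\right) - -343\right)} = \sqrt{\frac{\left(19^{2} - 400 - 570 + \frac{40}{3} \cdot 19\right) - 1858}{941 - 1865} + \left(\left(438 + 1132\right) - -343\right)} = \sqrt{\frac{\left(361 - 400 - 570 + \frac{760}{3}\right) - 1858}{-924} + \left(1570 + 343\right)} = \sqrt{\left(- \frac{1067}{3} - 1858\right) \left(- \frac{1}{924}\right) + 1913} = \sqrt{\left(- \frac{6641}{3}\right) \left(- \frac{1}{924}\right) + 1913} = \sqrt{\frac{6641}{2772} + 1913} = \sqrt{\frac{5309477}{2772}} = \frac{\sqrt{408829729}}{462}$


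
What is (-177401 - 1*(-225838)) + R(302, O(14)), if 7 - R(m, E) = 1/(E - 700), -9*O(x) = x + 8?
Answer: 306262977/6322 ≈ 48444.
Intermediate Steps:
O(x) = -8/9 - x/9 (O(x) = -(x + 8)/9 = -(8 + x)/9 = -8/9 - x/9)
R(m, E) = 7 - 1/(-700 + E) (R(m, E) = 7 - 1/(E - 700) = 7 - 1/(-700 + E))
(-177401 - 1*(-225838)) + R(302, O(14)) = (-177401 - 1*(-225838)) + (-4901 + 7*(-8/9 - ⅑*14))/(-700 + (-8/9 - ⅑*14)) = (-177401 + 225838) + (-4901 + 7*(-8/9 - 14/9))/(-700 + (-8/9 - 14/9)) = 48437 + (-4901 + 7*(-22/9))/(-700 - 22/9) = 48437 + (-4901 - 154/9)/(-6322/9) = 48437 - 9/6322*(-44263/9) = 48437 + 44263/6322 = 306262977/6322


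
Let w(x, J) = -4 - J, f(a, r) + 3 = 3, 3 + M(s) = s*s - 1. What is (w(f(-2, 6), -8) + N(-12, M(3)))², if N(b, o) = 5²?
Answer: 841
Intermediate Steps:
M(s) = -4 + s² (M(s) = -3 + (s*s - 1) = -3 + (s² - 1) = -3 + (-1 + s²) = -4 + s²)
f(a, r) = 0 (f(a, r) = -3 + 3 = 0)
N(b, o) = 25
(w(f(-2, 6), -8) + N(-12, M(3)))² = ((-4 - 1*(-8)) + 25)² = ((-4 + 8) + 25)² = (4 + 25)² = 29² = 841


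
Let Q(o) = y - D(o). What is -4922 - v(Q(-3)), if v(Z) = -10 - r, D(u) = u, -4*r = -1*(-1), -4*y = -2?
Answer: -19649/4 ≈ -4912.3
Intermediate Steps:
y = 1/2 (y = -1/4*(-2) = 1/2 ≈ 0.50000)
r = -1/4 (r = -(-1)*(-1)/4 = -1/4*1 = -1/4 ≈ -0.25000)
Q(o) = 1/2 - o
v(Z) = -39/4 (v(Z) = -10 - 1*(-1/4) = -10 + 1/4 = -39/4)
-4922 - v(Q(-3)) = -4922 - 1*(-39/4) = -4922 + 39/4 = -19649/4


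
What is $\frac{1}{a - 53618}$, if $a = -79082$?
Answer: $- \frac{1}{132700} \approx -7.5358 \cdot 10^{-6}$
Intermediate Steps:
$\frac{1}{a - 53618} = \frac{1}{-79082 - 53618} = \frac{1}{-132700} = - \frac{1}{132700}$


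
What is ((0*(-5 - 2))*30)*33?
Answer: 0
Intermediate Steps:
((0*(-5 - 2))*30)*33 = ((0*(-7))*30)*33 = (0*30)*33 = 0*33 = 0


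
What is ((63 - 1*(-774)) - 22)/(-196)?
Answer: -815/196 ≈ -4.1582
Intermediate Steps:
((63 - 1*(-774)) - 22)/(-196) = ((63 + 774) - 22)*(-1/196) = (837 - 22)*(-1/196) = 815*(-1/196) = -815/196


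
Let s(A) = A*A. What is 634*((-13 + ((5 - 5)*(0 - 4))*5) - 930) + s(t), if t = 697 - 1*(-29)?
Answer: -70786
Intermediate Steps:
t = 726 (t = 697 + 29 = 726)
s(A) = A**2
634*((-13 + ((5 - 5)*(0 - 4))*5) - 930) + s(t) = 634*((-13 + ((5 - 5)*(0 - 4))*5) - 930) + 726**2 = 634*((-13 + (0*(-4))*5) - 930) + 527076 = 634*((-13 + 0*5) - 930) + 527076 = 634*((-13 + 0) - 930) + 527076 = 634*(-13 - 930) + 527076 = 634*(-943) + 527076 = -597862 + 527076 = -70786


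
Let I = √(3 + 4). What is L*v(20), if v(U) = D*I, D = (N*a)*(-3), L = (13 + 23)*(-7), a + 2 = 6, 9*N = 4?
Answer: 1344*√7 ≈ 3555.9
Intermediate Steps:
N = 4/9 (N = (⅑)*4 = 4/9 ≈ 0.44444)
a = 4 (a = -2 + 6 = 4)
L = -252 (L = 36*(-7) = -252)
I = √7 ≈ 2.6458
D = -16/3 (D = ((4/9)*4)*(-3) = (16/9)*(-3) = -16/3 ≈ -5.3333)
v(U) = -16*√7/3
L*v(20) = -(-1344)*√7 = 1344*√7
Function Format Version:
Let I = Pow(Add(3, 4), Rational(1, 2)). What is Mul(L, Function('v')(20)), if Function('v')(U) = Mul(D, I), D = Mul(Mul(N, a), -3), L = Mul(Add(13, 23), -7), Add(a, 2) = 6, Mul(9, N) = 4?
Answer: Mul(1344, Pow(7, Rational(1, 2))) ≈ 3555.9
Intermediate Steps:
N = Rational(4, 9) (N = Mul(Rational(1, 9), 4) = Rational(4, 9) ≈ 0.44444)
a = 4 (a = Add(-2, 6) = 4)
L = -252 (L = Mul(36, -7) = -252)
I = Pow(7, Rational(1, 2)) ≈ 2.6458
D = Rational(-16, 3) (D = Mul(Mul(Rational(4, 9), 4), -3) = Mul(Rational(16, 9), -3) = Rational(-16, 3) ≈ -5.3333)
Function('v')(U) = Mul(Rational(-16, 3), Pow(7, Rational(1, 2)))
Mul(L, Function('v')(20)) = Mul(-252, Mul(Rational(-16, 3), Pow(7, Rational(1, 2)))) = Mul(1344, Pow(7, Rational(1, 2)))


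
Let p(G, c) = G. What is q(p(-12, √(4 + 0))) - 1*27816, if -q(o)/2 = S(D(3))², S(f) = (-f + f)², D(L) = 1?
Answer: -27816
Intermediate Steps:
S(f) = 0 (S(f) = 0² = 0)
q(o) = 0 (q(o) = -2*0² = -2*0 = 0)
q(p(-12, √(4 + 0))) - 1*27816 = 0 - 1*27816 = 0 - 27816 = -27816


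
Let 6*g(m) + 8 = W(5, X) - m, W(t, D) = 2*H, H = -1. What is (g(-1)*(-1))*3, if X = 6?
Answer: 9/2 ≈ 4.5000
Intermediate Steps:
W(t, D) = -2 (W(t, D) = 2*(-1) = -2)
g(m) = -5/3 - m/6 (g(m) = -4/3 + (-2 - m)/6 = -4/3 + (-1/3 - m/6) = -5/3 - m/6)
(g(-1)*(-1))*3 = ((-5/3 - 1/6*(-1))*(-1))*3 = ((-5/3 + 1/6)*(-1))*3 = -3/2*(-1)*3 = (3/2)*3 = 9/2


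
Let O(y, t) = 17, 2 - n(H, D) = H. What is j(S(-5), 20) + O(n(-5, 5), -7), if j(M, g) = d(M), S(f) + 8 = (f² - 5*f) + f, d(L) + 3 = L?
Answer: 51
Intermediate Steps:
d(L) = -3 + L
n(H, D) = 2 - H
S(f) = -8 + f² - 4*f (S(f) = -8 + ((f² - 5*f) + f) = -8 + (f² - 4*f) = -8 + f² - 4*f)
j(M, g) = -3 + M
j(S(-5), 20) + O(n(-5, 5), -7) = (-3 + (-8 + (-5)² - 4*(-5))) + 17 = (-3 + (-8 + 25 + 20)) + 17 = (-3 + 37) + 17 = 34 + 17 = 51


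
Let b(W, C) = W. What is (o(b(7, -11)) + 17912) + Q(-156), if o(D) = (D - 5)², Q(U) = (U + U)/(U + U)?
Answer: 17917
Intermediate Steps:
Q(U) = 1 (Q(U) = (2*U)/((2*U)) = (2*U)*(1/(2*U)) = 1)
o(D) = (-5 + D)²
(o(b(7, -11)) + 17912) + Q(-156) = ((-5 + 7)² + 17912) + 1 = (2² + 17912) + 1 = (4 + 17912) + 1 = 17916 + 1 = 17917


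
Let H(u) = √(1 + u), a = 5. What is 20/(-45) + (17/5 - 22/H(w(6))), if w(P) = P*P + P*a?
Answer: 133/45 - 22*√67/67 ≈ 0.26783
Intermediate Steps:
w(P) = P² + 5*P (w(P) = P*P + P*5 = P² + 5*P)
20/(-45) + (17/5 - 22/H(w(6))) = 20/(-45) + (17/5 - 22/√(1 + 6*(5 + 6))) = -1/45*20 + (17*(⅕) - 22/√(1 + 6*11)) = -4/9 + (17/5 - 22/√(1 + 66)) = -4/9 + (17/5 - 22*√67/67) = 133/45 - 22*√67/67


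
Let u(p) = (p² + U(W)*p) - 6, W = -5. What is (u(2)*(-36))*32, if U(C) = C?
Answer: 13824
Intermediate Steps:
u(p) = -6 + p² - 5*p (u(p) = (p² - 5*p) - 6 = -6 + p² - 5*p)
(u(2)*(-36))*32 = ((-6 + 2² - 5*2)*(-36))*32 = ((-6 + 4 - 10)*(-36))*32 = -12*(-36)*32 = 432*32 = 13824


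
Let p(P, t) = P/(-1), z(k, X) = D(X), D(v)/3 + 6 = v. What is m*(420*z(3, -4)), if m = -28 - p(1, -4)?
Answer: 340200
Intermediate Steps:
D(v) = -18 + 3*v
z(k, X) = -18 + 3*X
p(P, t) = -P (p(P, t) = P*(-1) = -P)
m = -27 (m = -28 - (-1) = -28 - 1*(-1) = -28 + 1 = -27)
m*(420*z(3, -4)) = -11340*(-18 + 3*(-4)) = -11340*(-18 - 12) = -11340*(-30) = -27*(-12600) = 340200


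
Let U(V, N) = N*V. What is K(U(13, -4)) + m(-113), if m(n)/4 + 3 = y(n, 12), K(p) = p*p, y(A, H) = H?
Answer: 2740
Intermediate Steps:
K(p) = p²
m(n) = 36 (m(n) = -12 + 4*12 = -12 + 48 = 36)
K(U(13, -4)) + m(-113) = (-4*13)² + 36 = (-52)² + 36 = 2704 + 36 = 2740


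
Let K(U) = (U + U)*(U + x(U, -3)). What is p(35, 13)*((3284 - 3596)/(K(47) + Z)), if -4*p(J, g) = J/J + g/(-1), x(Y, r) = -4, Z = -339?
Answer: -936/3703 ≈ -0.25277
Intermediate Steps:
p(J, g) = -¼ + g/4 (p(J, g) = -(J/J + g/(-1))/4 = -(1 + g*(-1))/4 = -(1 - g)/4 = -¼ + g/4)
K(U) = 2*U*(-4 + U) (K(U) = (U + U)*(U - 4) = (2*U)*(-4 + U) = 2*U*(-4 + U))
p(35, 13)*((3284 - 3596)/(K(47) + Z)) = (-¼ + (¼)*13)*((3284 - 3596)/(2*47*(-4 + 47) - 339)) = (-¼ + 13/4)*(-312/(2*47*43 - 339)) = 3*(-312/(4042 - 339)) = 3*(-312/3703) = -936/3703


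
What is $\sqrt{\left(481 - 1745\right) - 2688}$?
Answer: $4 i \sqrt{247} \approx 62.865 i$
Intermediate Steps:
$\sqrt{\left(481 - 1745\right) - 2688} = \sqrt{-1264 - 2688} = \sqrt{-3952} = 4 i \sqrt{247}$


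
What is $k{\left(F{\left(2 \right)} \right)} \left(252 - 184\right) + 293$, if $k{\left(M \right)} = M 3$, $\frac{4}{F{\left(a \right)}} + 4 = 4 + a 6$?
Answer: $361$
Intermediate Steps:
$F{\left(a \right)} = \frac{2}{3 a}$ ($F{\left(a \right)} = \frac{4}{-4 + \left(4 + a 6\right)} = \frac{4}{-4 + \left(4 + 6 a\right)} = \frac{4}{6 a} = 4 \frac{1}{6 a} = \frac{2}{3 a}$)
$k{\left(M \right)} = 3 M$
$k{\left(F{\left(2 \right)} \right)} \left(252 - 184\right) + 293 = 3 \frac{2}{3 \cdot 2} \left(252 - 184\right) + 293 = 3 \cdot \frac{2}{3} \cdot \frac{1}{2} \left(252 - 184\right) + 293 = 3 \cdot \frac{1}{3} \cdot 68 + 293 = 1 \cdot 68 + 293 = 68 + 293 = 361$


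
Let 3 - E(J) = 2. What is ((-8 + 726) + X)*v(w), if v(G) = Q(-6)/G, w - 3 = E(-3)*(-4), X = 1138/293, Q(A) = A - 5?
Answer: 2326632/293 ≈ 7940.7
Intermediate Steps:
Q(A) = -5 + A
E(J) = 1 (E(J) = 3 - 1*2 = 3 - 2 = 1)
X = 1138/293 (X = 1138*(1/293) = 1138/293 ≈ 3.8840)
w = -1 (w = 3 + 1*(-4) = 3 - 4 = -1)
v(G) = -11/G (v(G) = (-5 - 6)/G = -11/G)
((-8 + 726) + X)*v(w) = ((-8 + 726) + 1138/293)*(-11/(-1)) = (718 + 1138/293)*(-11*(-1)) = (211512/293)*11 = 2326632/293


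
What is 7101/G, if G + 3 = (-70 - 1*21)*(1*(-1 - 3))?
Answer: 7101/361 ≈ 19.670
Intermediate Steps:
G = 361 (G = -3 + (-70 - 1*21)*(1*(-1 - 3)) = -3 + (-70 - 21)*(1*(-4)) = -3 - 91*(-4) = -3 + 364 = 361)
7101/G = 7101/361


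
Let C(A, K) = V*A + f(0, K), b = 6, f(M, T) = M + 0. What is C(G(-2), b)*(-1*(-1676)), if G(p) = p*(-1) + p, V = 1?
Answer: 0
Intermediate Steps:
f(M, T) = M
G(p) = 0 (G(p) = -p + p = 0)
C(A, K) = A (C(A, K) = 1*A + 0 = A + 0 = A)
C(G(-2), b)*(-1*(-1676)) = 0*(-1*(-1676)) = 0*1676 = 0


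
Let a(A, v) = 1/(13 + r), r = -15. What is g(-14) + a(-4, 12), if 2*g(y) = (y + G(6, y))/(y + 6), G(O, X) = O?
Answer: 0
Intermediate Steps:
a(A, v) = -½ (a(A, v) = 1/(13 - 15) = 1/(-2) = -½)
g(y) = ½ (g(y) = ((y + 6)/(y + 6))/2 = ((6 + y)/(6 + y))/2 = (½)*1 = ½)
g(-14) + a(-4, 12) = ½ - ½ = 0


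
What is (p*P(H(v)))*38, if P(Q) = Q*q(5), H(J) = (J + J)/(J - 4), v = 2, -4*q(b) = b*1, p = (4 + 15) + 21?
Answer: 3800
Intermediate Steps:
p = 40 (p = 19 + 21 = 40)
q(b) = -b/4
H(J) = 2*J/(-4 + J) (H(J) = (2*J)/(-4 + J) = 2*J/(-4 + J))
P(Q) = -5*Q/4 (P(Q) = Q*(-1/4*5) = Q*(-5/4) = -5*Q/4)
(p*P(H(v)))*38 = (40*(-5*2/(2*(-4 + 2))))*38 = (40*(-5*2/(2*(-2))))*38 = (40*(-5*2*(-1)/(2*2)))*38 = (40*(-5/4*(-2)))*38 = (40*(5/2))*38 = 100*38 = 3800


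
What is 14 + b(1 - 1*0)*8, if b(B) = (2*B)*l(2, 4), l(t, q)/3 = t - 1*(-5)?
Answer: 350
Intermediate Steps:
l(t, q) = 15 + 3*t (l(t, q) = 3*(t - 1*(-5)) = 3*(t + 5) = 3*(5 + t) = 15 + 3*t)
b(B) = 42*B (b(B) = (2*B)*(15 + 3*2) = (2*B)*(15 + 6) = (2*B)*21 = 42*B)
14 + b(1 - 1*0)*8 = 14 + (42*(1 - 1*0))*8 = 14 + (42*(1 + 0))*8 = 14 + (42*1)*8 = 14 + 42*8 = 14 + 336 = 350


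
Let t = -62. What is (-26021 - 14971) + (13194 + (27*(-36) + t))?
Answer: -28832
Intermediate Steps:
(-26021 - 14971) + (13194 + (27*(-36) + t)) = (-26021 - 14971) + (13194 + (27*(-36) - 62)) = -40992 + (13194 + (-972 - 62)) = -40992 + (13194 - 1034) = -40992 + 12160 = -28832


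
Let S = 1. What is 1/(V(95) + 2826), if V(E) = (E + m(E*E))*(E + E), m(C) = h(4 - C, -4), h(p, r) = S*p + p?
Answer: -1/3407104 ≈ -2.9350e-7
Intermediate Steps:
h(p, r) = 2*p (h(p, r) = 1*p + p = p + p = 2*p)
m(C) = 8 - 2*C (m(C) = 2*(4 - C) = 8 - 2*C)
V(E) = 2*E*(8 + E - 2*E²) (V(E) = (E + (8 - 2*E*E))*(E + E) = (E + (8 - 2*E²))*(2*E) = (8 + E - 2*E²)*(2*E) = 2*E*(8 + E - 2*E²))
1/(V(95) + 2826) = 1/(2*95*(8 + 95 - 2*95²) + 2826) = 1/(2*95*(8 + 95 - 2*9025) + 2826) = 1/(2*95*(8 + 95 - 18050) + 2826) = 1/(2*95*(-17947) + 2826) = 1/(-3409930 + 2826) = 1/(-3407104) = -1/3407104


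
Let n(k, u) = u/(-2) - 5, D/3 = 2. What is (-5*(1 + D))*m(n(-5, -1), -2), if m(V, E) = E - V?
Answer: -175/2 ≈ -87.500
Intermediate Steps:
D = 6 (D = 3*2 = 6)
n(k, u) = -5 - u/2 (n(k, u) = u*(-½) - 5 = -u/2 - 5 = -5 - u/2)
(-5*(1 + D))*m(n(-5, -1), -2) = (-5*(1 + 6))*(-2 - (-5 - ½*(-1))) = (-5*7)*(-2 - (-5 + ½)) = -35*(-2 - 1*(-9/2)) = -35*(-2 + 9/2) = -35*5/2 = -175/2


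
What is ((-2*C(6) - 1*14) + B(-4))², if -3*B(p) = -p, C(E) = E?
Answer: 6724/9 ≈ 747.11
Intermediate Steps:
B(p) = p/3 (B(p) = -(-1)*p/3 = p/3)
((-2*C(6) - 1*14) + B(-4))² = ((-2*6 - 1*14) + (⅓)*(-4))² = ((-12 - 14) - 4/3)² = (-26 - 4/3)² = (-82/3)² = 6724/9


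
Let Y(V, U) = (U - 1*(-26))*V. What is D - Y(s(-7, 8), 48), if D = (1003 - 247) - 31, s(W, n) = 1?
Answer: 651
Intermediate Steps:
D = 725 (D = 756 - 31 = 725)
Y(V, U) = V*(26 + U) (Y(V, U) = (U + 26)*V = (26 + U)*V = V*(26 + U))
D - Y(s(-7, 8), 48) = 725 - (26 + 48) = 725 - 74 = 651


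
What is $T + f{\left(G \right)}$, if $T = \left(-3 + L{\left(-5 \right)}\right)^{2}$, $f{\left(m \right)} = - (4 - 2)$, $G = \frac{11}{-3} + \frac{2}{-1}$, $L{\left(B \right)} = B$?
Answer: $62$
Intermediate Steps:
$G = - \frac{17}{3}$ ($G = 11 \left(- \frac{1}{3}\right) + 2 \left(-1\right) = - \frac{11}{3} - 2 = - \frac{17}{3} \approx -5.6667$)
$f{\left(m \right)} = -2$ ($f{\left(m \right)} = \left(-1\right) 2 = -2$)
$T = 64$ ($T = \left(-3 - 5\right)^{2} = \left(-8\right)^{2} = 64$)
$T + f{\left(G \right)} = 64 - 2 = 62$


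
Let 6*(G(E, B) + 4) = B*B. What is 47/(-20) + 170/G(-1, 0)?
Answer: -897/20 ≈ -44.850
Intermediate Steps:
G(E, B) = -4 + B**2/6 (G(E, B) = -4 + (B*B)/6 = -4 + B**2/6)
47/(-20) + 170/G(-1, 0) = 47/(-20) + 170/(-4 + (1/6)*0**2) = 47*(-1/20) + 170/(-4 + (1/6)*0) = -47/20 + 170/(-4 + 0) = -47/20 + 170/(-4) = -47/20 + 170*(-1/4) = -47/20 - 85/2 = -897/20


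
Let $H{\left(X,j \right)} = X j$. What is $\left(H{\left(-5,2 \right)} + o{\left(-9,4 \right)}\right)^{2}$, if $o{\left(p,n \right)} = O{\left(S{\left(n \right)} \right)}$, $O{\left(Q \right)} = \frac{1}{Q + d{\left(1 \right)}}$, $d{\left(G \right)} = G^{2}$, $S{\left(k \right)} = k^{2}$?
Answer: $\frac{28561}{289} \approx 98.827$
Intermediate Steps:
$O{\left(Q \right)} = \frac{1}{1 + Q}$ ($O{\left(Q \right)} = \frac{1}{Q + 1^{2}} = \frac{1}{Q + 1} = \frac{1}{1 + Q}$)
$o{\left(p,n \right)} = \frac{1}{1 + n^{2}}$
$\left(H{\left(-5,2 \right)} + o{\left(-9,4 \right)}\right)^{2} = \left(\left(-5\right) 2 + \frac{1}{1 + 4^{2}}\right)^{2} = \left(-10 + \frac{1}{1 + 16}\right)^{2} = \left(-10 + \frac{1}{17}\right)^{2} = \left(- \frac{169}{17}\right)^{2} = \frac{28561}{289}$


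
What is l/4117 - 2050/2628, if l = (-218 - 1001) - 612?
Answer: -6625859/5409738 ≈ -1.2248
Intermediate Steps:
l = -1831 (l = -1219 - 612 = -1831)
l/4117 - 2050/2628 = -1831/4117 - 2050/2628 = -1831*1/4117 - 2050*1/2628 = -1831/4117 - 1025/1314 = -6625859/5409738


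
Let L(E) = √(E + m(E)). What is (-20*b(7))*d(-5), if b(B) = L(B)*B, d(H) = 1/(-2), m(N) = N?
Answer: 70*√14 ≈ 261.92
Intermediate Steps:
d(H) = -½
L(E) = √2*√E (L(E) = √(E + E) = √(2*E) = √2*√E)
b(B) = √2*B^(3/2) (b(B) = (√2*√B)*B = √2*B^(3/2))
(-20*b(7))*d(-5) = -20*√2*7^(3/2)*(-½) = -20*√2*7*√7*(-½) = -140*√14*(-½) = 70*√14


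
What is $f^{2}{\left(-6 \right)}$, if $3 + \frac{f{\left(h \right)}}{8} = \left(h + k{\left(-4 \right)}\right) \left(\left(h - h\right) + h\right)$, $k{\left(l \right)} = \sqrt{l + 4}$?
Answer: $69696$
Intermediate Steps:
$k{\left(l \right)} = \sqrt{4 + l}$
$f{\left(h \right)} = -24 + 8 h^{2}$ ($f{\left(h \right)} = -24 + 8 \left(h + \sqrt{4 - 4}\right) \left(\left(h - h\right) + h\right) = -24 + 8 \left(h + \sqrt{0}\right) \left(0 + h\right) = -24 + 8 \left(h + 0\right) h = -24 + 8 h h = -24 + 8 h^{2}$)
$f^{2}{\left(-6 \right)} = \left(-24 + 8 \left(-6\right)^{2}\right)^{2} = \left(-24 + 8 \cdot 36\right)^{2} = \left(-24 + 288\right)^{2} = 264^{2} = 69696$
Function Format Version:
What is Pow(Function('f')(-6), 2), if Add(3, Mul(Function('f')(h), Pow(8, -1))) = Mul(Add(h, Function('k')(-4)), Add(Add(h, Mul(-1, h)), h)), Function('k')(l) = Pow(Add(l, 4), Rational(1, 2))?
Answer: 69696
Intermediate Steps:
Function('k')(l) = Pow(Add(4, l), Rational(1, 2))
Function('f')(h) = Add(-24, Mul(8, Pow(h, 2))) (Function('f')(h) = Add(-24, Mul(8, Mul(Add(h, Pow(Add(4, -4), Rational(1, 2))), Add(Add(h, Mul(-1, h)), h)))) = Add(-24, Mul(8, Mul(Add(h, Pow(0, Rational(1, 2))), Add(0, h)))) = Add(-24, Mul(8, Mul(Add(h, 0), h))) = Add(-24, Mul(8, Mul(h, h))) = Add(-24, Mul(8, Pow(h, 2))))
Pow(Function('f')(-6), 2) = Pow(Add(-24, Mul(8, Pow(-6, 2))), 2) = Pow(Add(-24, Mul(8, 36)), 2) = Pow(Add(-24, 288), 2) = Pow(264, 2) = 69696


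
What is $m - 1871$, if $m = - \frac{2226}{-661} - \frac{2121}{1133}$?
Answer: $- \frac{1400096146}{748913} \approx -1869.5$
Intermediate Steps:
$m = \frac{1120077}{748913}$ ($m = \left(-2226\right) \left(- \frac{1}{661}\right) - \frac{2121}{1133} = \frac{2226}{661} - \frac{2121}{1133} = \frac{1120077}{748913} \approx 1.4956$)
$m - 1871 = \frac{1120077}{748913} - 1871 = - \frac{1400096146}{748913}$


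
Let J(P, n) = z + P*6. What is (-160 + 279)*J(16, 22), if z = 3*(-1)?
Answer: 11067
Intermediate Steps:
z = -3
J(P, n) = -3 + 6*P (J(P, n) = -3 + P*6 = -3 + 6*P)
(-160 + 279)*J(16, 22) = (-160 + 279)*(-3 + 6*16) = 119*(-3 + 96) = 119*93 = 11067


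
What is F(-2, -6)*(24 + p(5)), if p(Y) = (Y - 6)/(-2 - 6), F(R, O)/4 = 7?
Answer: 1351/2 ≈ 675.50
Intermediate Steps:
F(R, O) = 28 (F(R, O) = 4*7 = 28)
p(Y) = ¾ - Y/8 (p(Y) = (-6 + Y)/(-8) = (-6 + Y)*(-⅛) = ¾ - Y/8)
F(-2, -6)*(24 + p(5)) = 28*(24 + (¾ - ⅛*5)) = 28*(24 + (¾ - 5/8)) = 28*(24 + ⅛) = 28*(193/8) = 1351/2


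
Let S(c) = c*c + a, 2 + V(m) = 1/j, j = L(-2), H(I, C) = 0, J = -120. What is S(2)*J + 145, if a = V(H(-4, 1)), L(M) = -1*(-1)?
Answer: -215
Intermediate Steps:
L(M) = 1
j = 1
V(m) = -1 (V(m) = -2 + 1/1 = -2 + 1 = -1)
a = -1
S(c) = -1 + c² (S(c) = c*c - 1 = c² - 1 = -1 + c²)
S(2)*J + 145 = (-1 + 2²)*(-120) + 145 = (-1 + 4)*(-120) + 145 = 3*(-120) + 145 = -360 + 145 = -215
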